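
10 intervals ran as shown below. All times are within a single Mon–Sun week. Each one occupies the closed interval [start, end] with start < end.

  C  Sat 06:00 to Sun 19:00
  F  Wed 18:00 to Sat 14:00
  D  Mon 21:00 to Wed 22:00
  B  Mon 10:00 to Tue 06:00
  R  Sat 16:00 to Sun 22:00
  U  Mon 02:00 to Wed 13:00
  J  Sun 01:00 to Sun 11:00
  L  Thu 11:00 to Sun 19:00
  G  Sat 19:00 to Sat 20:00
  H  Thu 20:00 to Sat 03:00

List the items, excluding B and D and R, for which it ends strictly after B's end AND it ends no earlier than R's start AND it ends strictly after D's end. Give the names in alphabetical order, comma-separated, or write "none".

C, G, J, L

Conditions: its end is strictly after B's end (X.end > Tue 06:00) AND its end is no earlier than R's start (X.end >= Sat 16:00) AND its end is strictly after D's end (X.end > Wed 22:00).
C: end Sun 19:00 > Tue 06:00? ✓; end Sun 19:00 >= Sat 16:00? ✓; end Sun 19:00 > Wed 22:00? ✓ → yes.
F: end Sat 14:00 > Tue 06:00? ✓; end Sat 14:00 >= Sat 16:00? ✗; end Sat 14:00 > Wed 22:00? ✓ → no.
G: end Sat 20:00 > Tue 06:00? ✓; end Sat 20:00 >= Sat 16:00? ✓; end Sat 20:00 > Wed 22:00? ✓ → yes.
H: end Sat 03:00 > Tue 06:00? ✓; end Sat 03:00 >= Sat 16:00? ✗; end Sat 03:00 > Wed 22:00? ✓ → no.
J: end Sun 11:00 > Tue 06:00? ✓; end Sun 11:00 >= Sat 16:00? ✓; end Sun 11:00 > Wed 22:00? ✓ → yes.
L: end Sun 19:00 > Tue 06:00? ✓; end Sun 19:00 >= Sat 16:00? ✓; end Sun 19:00 > Wed 22:00? ✓ → yes.
U: end Wed 13:00 > Tue 06:00? ✓; end Wed 13:00 >= Sat 16:00? ✗; end Wed 13:00 > Wed 22:00? ✗ → no.
Result: C, G, J, L.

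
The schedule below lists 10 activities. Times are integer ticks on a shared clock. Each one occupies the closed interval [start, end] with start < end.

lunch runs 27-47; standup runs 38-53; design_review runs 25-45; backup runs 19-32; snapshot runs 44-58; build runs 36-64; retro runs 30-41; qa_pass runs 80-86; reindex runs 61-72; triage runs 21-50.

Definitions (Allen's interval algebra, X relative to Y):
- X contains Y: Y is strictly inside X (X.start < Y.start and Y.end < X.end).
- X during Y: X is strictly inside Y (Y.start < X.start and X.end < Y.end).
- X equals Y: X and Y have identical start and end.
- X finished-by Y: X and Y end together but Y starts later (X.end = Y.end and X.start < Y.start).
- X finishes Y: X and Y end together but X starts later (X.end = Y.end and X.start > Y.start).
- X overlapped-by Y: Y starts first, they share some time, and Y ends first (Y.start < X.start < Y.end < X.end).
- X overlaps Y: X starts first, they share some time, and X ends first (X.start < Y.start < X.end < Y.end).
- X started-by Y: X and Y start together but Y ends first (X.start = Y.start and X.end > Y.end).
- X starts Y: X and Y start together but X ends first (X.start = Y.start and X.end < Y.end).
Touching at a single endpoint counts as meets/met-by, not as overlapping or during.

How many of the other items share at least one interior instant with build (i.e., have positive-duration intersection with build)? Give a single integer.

7

Target build = [36, 64].
backup [19, 32] → before → no.
design_review [25, 45] → overlaps → counts.
lunch [27, 47] → overlaps → counts.
qa_pass [80, 86] → after → no.
reindex [61, 72] → overlapped-by → counts.
retro [30, 41] → overlaps → counts.
snapshot [44, 58] → during → counts.
standup [38, 53] → during → counts.
triage [21, 50] → overlaps → counts.
Total: 7.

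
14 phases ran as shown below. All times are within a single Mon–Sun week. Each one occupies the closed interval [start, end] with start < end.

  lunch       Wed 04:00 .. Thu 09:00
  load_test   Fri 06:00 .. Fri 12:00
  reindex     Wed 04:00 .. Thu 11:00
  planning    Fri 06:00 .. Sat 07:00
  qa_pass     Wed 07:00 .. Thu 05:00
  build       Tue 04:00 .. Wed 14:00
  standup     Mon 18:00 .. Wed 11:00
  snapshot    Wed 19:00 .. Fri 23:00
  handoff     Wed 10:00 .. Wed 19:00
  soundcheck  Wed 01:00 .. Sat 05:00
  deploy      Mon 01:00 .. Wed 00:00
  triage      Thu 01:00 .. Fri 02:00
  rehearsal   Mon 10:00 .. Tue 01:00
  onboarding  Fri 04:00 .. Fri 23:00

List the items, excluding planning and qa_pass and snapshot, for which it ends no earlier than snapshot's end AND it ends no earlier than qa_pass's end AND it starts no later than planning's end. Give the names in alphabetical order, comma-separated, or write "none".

onboarding, soundcheck

Conditions: its end is no earlier than snapshot's end (X.end >= Fri 23:00) AND its end is no earlier than qa_pass's end (X.end >= Thu 05:00) AND its start is no later than planning's end (X.start <= Sat 07:00).
build: end Wed 14:00 >= Fri 23:00? ✗; end Wed 14:00 >= Thu 05:00? ✗; start Tue 04:00 <= Sat 07:00? ✓ → no.
deploy: end Wed 00:00 >= Fri 23:00? ✗; end Wed 00:00 >= Thu 05:00? ✗; start Mon 01:00 <= Sat 07:00? ✓ → no.
handoff: end Wed 19:00 >= Fri 23:00? ✗; end Wed 19:00 >= Thu 05:00? ✗; start Wed 10:00 <= Sat 07:00? ✓ → no.
load_test: end Fri 12:00 >= Fri 23:00? ✗; end Fri 12:00 >= Thu 05:00? ✓; start Fri 06:00 <= Sat 07:00? ✓ → no.
lunch: end Thu 09:00 >= Fri 23:00? ✗; end Thu 09:00 >= Thu 05:00? ✓; start Wed 04:00 <= Sat 07:00? ✓ → no.
onboarding: end Fri 23:00 >= Fri 23:00? ✓; end Fri 23:00 >= Thu 05:00? ✓; start Fri 04:00 <= Sat 07:00? ✓ → yes.
rehearsal: end Tue 01:00 >= Fri 23:00? ✗; end Tue 01:00 >= Thu 05:00? ✗; start Mon 10:00 <= Sat 07:00? ✓ → no.
reindex: end Thu 11:00 >= Fri 23:00? ✗; end Thu 11:00 >= Thu 05:00? ✓; start Wed 04:00 <= Sat 07:00? ✓ → no.
soundcheck: end Sat 05:00 >= Fri 23:00? ✓; end Sat 05:00 >= Thu 05:00? ✓; start Wed 01:00 <= Sat 07:00? ✓ → yes.
standup: end Wed 11:00 >= Fri 23:00? ✗; end Wed 11:00 >= Thu 05:00? ✗; start Mon 18:00 <= Sat 07:00? ✓ → no.
triage: end Fri 02:00 >= Fri 23:00? ✗; end Fri 02:00 >= Thu 05:00? ✓; start Thu 01:00 <= Sat 07:00? ✓ → no.
Result: onboarding, soundcheck.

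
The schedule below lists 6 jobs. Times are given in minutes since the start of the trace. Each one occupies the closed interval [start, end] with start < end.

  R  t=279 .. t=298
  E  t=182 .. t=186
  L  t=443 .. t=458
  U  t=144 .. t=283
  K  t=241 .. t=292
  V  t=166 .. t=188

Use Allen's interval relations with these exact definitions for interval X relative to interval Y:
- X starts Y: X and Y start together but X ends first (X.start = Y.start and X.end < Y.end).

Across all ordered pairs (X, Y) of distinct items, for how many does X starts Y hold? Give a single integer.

0

Checking all 30 ordered pairs for relation 'starts'; matching pairs in alphabetical order:
No pair satisfies it.
Count: 0.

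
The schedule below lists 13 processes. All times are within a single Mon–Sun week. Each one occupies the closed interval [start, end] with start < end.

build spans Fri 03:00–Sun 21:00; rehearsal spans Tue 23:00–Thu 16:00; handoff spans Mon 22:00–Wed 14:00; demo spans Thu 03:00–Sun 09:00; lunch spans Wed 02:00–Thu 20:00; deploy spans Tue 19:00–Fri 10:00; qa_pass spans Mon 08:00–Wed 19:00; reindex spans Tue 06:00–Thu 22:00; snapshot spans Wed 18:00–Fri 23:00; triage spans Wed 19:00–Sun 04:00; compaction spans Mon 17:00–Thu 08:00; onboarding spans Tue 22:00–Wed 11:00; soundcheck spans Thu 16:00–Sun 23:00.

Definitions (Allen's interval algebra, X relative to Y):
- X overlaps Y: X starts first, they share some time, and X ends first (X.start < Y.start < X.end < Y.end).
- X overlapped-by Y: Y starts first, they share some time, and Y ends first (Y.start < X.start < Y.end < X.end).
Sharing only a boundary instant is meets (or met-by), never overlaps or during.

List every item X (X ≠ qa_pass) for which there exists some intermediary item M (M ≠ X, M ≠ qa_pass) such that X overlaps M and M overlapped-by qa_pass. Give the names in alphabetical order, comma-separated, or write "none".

compaction, deploy, handoff, lunch, onboarding, rehearsal, reindex

Target qa_pass = [Mon 08:00, Wed 19:00].
Intermediaries M with M overlapped-by qa_pass: compaction, deploy, lunch, rehearsal, reindex, snapshot.
Via compaction — items with X overlaps compaction: none.
Via deploy — items with X overlaps deploy: compaction, handoff, reindex.
Via lunch — items with X overlaps lunch: compaction, handoff, onboarding, rehearsal.
Via rehearsal — items with X overlaps rehearsal: compaction, handoff, onboarding.
Via reindex — items with X overlaps reindex: compaction, handoff.
Via snapshot — items with X overlaps snapshot: compaction, deploy, lunch, rehearsal, reindex.
Union: compaction, deploy, handoff, lunch, onboarding, rehearsal, reindex.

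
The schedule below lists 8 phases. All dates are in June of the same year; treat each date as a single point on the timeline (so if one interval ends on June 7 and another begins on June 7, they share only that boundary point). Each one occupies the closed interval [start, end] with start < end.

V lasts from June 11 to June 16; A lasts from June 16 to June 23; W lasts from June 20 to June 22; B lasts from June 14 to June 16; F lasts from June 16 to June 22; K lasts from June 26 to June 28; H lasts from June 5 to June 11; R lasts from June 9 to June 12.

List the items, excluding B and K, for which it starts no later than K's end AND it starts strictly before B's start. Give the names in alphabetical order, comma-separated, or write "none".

Conditions: its start is no later than K's end (X.start <= June 28) AND its start is strictly before B's start (X.start < June 14).
A: start June 16 <= June 28? ✓; start June 16 < June 14? ✗ → no.
F: start June 16 <= June 28? ✓; start June 16 < June 14? ✗ → no.
H: start June 5 <= June 28? ✓; start June 5 < June 14? ✓ → yes.
R: start June 9 <= June 28? ✓; start June 9 < June 14? ✓ → yes.
V: start June 11 <= June 28? ✓; start June 11 < June 14? ✓ → yes.
W: start June 20 <= June 28? ✓; start June 20 < June 14? ✗ → no.
Result: H, R, V.

H, R, V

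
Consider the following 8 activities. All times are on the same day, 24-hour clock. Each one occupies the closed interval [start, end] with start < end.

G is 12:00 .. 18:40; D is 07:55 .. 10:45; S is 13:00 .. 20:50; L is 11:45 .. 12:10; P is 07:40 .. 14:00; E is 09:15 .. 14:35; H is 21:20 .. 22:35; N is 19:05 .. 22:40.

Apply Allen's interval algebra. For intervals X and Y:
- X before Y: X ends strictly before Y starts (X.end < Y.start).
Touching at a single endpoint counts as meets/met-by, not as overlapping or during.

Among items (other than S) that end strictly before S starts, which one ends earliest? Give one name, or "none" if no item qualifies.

D

Target S = [13:00, 20:50].
D [07:55, 10:45] → before → candidate.
E [09:15, 14:35] → overlaps → excluded.
G [12:00, 18:40] → overlaps → excluded.
H [21:20, 22:35] → after → excluded.
L [11:45, 12:10] → before → candidate.
N [19:05, 22:40] → overlapped-by → excluded.
P [07:40, 14:00] → overlaps → excluded.
Among candidates, earliest end is 10:45 → D.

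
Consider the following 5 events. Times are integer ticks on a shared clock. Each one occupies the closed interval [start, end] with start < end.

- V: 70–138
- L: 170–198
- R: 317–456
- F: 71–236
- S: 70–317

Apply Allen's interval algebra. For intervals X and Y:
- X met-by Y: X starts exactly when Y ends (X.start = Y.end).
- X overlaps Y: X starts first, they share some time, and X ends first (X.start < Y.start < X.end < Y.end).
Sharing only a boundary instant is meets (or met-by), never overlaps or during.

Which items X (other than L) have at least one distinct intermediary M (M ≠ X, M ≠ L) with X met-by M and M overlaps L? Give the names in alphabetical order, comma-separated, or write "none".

Target L = [170, 198].
Intermediaries M with M overlaps L: none.
Union: none.

none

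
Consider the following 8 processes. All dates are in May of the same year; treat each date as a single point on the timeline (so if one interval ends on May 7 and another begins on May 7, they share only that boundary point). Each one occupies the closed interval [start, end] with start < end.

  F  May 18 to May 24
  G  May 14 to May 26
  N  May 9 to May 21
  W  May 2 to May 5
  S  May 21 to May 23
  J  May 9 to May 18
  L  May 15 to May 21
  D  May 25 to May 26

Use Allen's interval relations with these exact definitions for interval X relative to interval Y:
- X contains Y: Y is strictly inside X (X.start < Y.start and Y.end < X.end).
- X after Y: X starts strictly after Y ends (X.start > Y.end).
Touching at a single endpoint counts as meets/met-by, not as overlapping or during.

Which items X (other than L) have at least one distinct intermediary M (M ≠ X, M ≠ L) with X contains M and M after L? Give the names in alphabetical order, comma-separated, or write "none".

none

Target L = [May 15, May 21].
Intermediaries M with M after L: D.
Via D — items with X contains D: none.
Union: none.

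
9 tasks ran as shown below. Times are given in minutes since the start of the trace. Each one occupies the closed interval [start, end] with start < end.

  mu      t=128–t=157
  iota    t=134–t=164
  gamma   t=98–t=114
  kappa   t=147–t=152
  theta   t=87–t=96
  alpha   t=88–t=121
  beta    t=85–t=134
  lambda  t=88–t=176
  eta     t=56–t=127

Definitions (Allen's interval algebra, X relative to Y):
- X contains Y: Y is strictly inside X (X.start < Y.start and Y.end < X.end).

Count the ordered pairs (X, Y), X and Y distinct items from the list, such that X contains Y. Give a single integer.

Checking all 72 ordered pairs for relation 'contains'; matching pairs in alphabetical order:
(alpha, gamma): alpha contains gamma ✓
(beta, alpha): beta contains alpha ✓
(beta, gamma): beta contains gamma ✓
(beta, theta): beta contains theta ✓
(eta, alpha): eta contains alpha ✓
(eta, gamma): eta contains gamma ✓
(eta, theta): eta contains theta ✓
(iota, kappa): iota contains kappa ✓
(lambda, gamma): lambda contains gamma ✓
(lambda, iota): lambda contains iota ✓
(lambda, kappa): lambda contains kappa ✓
(lambda, mu): lambda contains mu ✓
(mu, kappa): mu contains kappa ✓
Count: 13.

13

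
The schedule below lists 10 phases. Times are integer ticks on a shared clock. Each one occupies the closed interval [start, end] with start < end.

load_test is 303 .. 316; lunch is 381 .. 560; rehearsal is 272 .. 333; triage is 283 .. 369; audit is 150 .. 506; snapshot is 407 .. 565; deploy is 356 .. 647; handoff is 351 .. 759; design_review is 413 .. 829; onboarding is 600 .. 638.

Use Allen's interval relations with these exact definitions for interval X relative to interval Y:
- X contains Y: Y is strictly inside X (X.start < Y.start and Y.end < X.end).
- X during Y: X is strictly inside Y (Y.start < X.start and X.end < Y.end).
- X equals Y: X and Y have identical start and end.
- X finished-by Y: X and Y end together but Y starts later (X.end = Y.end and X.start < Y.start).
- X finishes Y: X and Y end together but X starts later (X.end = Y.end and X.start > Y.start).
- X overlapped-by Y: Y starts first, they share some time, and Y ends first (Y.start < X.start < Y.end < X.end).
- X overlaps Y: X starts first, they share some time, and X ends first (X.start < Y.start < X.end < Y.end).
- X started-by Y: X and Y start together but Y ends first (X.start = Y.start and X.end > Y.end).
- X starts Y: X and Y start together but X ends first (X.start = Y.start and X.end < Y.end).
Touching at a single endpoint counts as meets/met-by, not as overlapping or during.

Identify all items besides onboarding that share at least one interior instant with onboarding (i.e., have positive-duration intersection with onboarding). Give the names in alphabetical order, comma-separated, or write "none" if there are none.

deploy, design_review, handoff

Target onboarding = [600, 638].
audit [150, 506] → before → no.
deploy [356, 647] → contains → yes.
design_review [413, 829] → contains → yes.
handoff [351, 759] → contains → yes.
load_test [303, 316] → before → no.
lunch [381, 560] → before → no.
rehearsal [272, 333] → before → no.
snapshot [407, 565] → before → no.
triage [283, 369] → before → no.
Result: deploy, design_review, handoff.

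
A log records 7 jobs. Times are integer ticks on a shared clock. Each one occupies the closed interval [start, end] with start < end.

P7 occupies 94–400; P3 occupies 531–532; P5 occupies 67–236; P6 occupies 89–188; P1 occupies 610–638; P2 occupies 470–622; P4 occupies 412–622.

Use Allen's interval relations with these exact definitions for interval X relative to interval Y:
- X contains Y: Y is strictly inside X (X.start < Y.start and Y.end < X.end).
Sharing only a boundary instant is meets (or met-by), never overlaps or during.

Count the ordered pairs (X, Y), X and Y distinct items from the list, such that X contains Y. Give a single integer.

3

Checking all 42 ordered pairs for relation 'contains'; matching pairs in alphabetical order:
(P2, P3): P2 contains P3 ✓
(P4, P3): P4 contains P3 ✓
(P5, P6): P5 contains P6 ✓
Count: 3.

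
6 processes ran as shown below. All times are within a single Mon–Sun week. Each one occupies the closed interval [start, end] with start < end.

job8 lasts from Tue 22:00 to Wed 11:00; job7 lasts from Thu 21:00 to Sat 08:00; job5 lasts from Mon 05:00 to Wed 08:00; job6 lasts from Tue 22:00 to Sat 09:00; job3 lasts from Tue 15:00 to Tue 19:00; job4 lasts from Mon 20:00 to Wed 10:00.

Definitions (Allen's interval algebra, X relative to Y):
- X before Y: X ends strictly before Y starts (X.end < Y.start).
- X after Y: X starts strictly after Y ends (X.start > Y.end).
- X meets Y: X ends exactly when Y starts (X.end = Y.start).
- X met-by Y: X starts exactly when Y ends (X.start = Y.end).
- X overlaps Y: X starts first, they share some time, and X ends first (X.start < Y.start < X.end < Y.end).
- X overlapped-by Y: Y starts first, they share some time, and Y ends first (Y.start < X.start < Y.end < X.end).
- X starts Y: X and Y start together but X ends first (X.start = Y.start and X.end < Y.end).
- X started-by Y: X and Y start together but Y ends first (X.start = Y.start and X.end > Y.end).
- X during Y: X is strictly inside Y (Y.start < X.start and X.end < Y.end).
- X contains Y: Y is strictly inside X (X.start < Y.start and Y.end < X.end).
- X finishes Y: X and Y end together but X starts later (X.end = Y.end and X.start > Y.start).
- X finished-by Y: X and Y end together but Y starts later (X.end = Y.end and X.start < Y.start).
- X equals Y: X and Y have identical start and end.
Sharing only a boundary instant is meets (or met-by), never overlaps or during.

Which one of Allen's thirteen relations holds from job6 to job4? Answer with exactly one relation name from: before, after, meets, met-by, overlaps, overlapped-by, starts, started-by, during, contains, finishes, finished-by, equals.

job6 = [Tue 22:00, Sat 09:00]; job4 = [Mon 20:00, Wed 10:00].
Compare endpoints: job6.start > job4.start, job6.start < job4.end, job6.end > job4.start, job6.end > job4.end.
That pattern is 'overlapped-by'.

overlapped-by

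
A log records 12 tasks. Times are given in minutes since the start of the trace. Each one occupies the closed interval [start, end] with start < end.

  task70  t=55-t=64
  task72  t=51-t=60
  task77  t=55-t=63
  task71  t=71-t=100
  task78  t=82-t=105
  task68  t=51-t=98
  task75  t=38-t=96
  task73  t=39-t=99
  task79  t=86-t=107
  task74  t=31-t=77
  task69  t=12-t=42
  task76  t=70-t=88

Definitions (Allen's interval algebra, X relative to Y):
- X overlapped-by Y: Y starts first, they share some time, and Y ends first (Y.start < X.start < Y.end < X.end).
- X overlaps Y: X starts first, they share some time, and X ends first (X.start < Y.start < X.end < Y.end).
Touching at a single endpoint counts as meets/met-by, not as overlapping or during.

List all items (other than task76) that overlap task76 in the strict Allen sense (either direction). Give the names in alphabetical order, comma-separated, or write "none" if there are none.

Target task76 = [t=70, t=88].
task68 [t=51, t=98] → contains → no.
task69 [t=12, t=42] → before → no.
task70 [t=55, t=64] → before → no.
task71 [t=71, t=100] → overlapped-by → yes.
task72 [t=51, t=60] → before → no.
task73 [t=39, t=99] → contains → no.
task74 [t=31, t=77] → overlaps → yes.
task75 [t=38, t=96] → contains → no.
task77 [t=55, t=63] → before → no.
task78 [t=82, t=105] → overlapped-by → yes.
task79 [t=86, t=107] → overlapped-by → yes.
Result: task71, task74, task78, task79.

task71, task74, task78, task79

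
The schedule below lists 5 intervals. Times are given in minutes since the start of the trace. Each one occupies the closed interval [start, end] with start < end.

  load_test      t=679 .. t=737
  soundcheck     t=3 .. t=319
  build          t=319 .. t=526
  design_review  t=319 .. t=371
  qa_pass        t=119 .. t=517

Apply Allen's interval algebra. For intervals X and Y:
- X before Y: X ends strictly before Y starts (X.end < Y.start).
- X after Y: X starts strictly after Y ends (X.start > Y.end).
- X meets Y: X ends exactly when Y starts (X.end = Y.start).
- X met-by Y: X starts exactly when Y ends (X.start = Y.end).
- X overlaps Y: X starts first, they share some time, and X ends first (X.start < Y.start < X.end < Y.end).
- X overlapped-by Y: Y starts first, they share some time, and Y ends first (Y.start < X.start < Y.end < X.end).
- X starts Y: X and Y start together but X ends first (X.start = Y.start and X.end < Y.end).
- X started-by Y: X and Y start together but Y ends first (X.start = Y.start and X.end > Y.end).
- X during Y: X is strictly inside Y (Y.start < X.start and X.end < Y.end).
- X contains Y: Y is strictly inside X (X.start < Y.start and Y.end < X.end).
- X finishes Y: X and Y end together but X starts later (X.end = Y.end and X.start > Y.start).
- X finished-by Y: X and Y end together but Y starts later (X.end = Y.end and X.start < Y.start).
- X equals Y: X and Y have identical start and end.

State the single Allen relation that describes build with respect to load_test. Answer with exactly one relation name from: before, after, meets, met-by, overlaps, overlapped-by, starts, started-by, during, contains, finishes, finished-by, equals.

before

build = [t=319, t=526]; load_test = [t=679, t=737].
Compare endpoints: build.start < load_test.start, build.start < load_test.end, build.end < load_test.start, build.end < load_test.end.
That pattern is 'before'.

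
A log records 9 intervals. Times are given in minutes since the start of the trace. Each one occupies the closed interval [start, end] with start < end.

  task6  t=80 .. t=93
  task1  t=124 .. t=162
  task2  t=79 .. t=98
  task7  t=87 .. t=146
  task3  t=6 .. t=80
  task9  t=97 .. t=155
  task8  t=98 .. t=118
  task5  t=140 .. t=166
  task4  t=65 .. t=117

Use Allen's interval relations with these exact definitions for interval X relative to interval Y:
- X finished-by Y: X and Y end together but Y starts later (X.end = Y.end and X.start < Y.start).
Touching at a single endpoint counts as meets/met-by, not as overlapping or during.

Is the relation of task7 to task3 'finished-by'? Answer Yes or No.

task7 = [t=87, t=146], task3 = [t=6, t=80].
Actual relation of task7 to task3: after.
Asked whether 'finished-by' holds → No.

No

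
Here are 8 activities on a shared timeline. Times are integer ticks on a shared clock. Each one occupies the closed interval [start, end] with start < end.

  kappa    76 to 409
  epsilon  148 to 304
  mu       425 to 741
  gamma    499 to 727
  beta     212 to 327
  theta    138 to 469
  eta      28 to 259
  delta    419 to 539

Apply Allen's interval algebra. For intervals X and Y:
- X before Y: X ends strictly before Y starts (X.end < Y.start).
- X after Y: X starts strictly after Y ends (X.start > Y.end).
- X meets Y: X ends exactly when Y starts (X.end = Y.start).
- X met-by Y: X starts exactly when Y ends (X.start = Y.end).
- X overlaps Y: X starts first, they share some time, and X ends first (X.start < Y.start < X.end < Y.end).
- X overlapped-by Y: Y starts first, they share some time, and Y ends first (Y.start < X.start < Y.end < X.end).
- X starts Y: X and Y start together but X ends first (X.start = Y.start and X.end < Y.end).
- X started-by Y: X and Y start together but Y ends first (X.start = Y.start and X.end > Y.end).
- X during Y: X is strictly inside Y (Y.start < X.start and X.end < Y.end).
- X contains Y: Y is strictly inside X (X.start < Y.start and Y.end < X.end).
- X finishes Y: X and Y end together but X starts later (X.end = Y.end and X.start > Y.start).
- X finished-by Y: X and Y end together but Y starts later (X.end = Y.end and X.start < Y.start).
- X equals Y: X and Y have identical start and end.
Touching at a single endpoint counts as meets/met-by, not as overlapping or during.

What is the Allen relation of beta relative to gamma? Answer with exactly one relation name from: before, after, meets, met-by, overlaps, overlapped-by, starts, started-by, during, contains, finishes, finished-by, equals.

before

beta = [212, 327]; gamma = [499, 727].
Compare endpoints: beta.start < gamma.start, beta.start < gamma.end, beta.end < gamma.start, beta.end < gamma.end.
That pattern is 'before'.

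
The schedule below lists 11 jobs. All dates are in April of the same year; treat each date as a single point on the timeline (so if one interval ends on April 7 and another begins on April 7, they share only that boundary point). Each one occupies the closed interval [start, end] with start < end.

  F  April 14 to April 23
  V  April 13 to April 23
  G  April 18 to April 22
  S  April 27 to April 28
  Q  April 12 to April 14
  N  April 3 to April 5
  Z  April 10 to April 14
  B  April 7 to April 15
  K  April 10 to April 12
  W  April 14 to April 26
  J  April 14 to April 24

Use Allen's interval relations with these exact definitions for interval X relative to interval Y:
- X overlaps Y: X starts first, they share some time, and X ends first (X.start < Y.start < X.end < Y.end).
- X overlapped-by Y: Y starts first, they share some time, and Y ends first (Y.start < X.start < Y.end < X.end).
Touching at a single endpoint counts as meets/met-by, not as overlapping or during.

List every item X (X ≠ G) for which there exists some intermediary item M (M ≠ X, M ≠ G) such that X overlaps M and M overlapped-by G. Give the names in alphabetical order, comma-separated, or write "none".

Target G = [April 18, April 22].
Intermediaries M with M overlapped-by G: none.
Union: none.

none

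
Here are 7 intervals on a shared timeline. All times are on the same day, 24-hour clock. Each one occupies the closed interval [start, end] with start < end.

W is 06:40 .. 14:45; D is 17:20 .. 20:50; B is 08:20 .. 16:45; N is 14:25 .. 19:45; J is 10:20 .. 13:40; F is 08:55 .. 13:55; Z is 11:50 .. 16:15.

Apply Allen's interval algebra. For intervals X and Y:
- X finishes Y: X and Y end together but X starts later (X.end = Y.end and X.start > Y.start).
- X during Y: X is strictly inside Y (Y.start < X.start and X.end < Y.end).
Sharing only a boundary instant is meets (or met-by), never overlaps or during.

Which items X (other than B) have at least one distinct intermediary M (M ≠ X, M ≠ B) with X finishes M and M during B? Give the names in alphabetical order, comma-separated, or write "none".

none

Target B = [08:20, 16:45].
Intermediaries M with M during B: F, J, Z.
Via F — items with X finishes F: none.
Via J — items with X finishes J: none.
Via Z — items with X finishes Z: none.
Union: none.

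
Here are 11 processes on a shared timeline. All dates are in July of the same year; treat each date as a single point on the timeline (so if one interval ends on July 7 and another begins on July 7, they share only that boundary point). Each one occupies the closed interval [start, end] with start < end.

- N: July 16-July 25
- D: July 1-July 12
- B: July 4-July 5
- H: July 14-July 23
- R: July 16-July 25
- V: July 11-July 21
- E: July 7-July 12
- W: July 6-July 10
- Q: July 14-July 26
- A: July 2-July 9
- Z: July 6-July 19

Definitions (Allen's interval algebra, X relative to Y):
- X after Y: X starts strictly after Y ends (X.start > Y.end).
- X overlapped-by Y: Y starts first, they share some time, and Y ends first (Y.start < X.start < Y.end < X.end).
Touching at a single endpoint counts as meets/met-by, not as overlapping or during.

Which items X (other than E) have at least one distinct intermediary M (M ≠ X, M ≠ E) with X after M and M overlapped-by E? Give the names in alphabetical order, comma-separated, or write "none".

Target E = [July 7, July 12].
Intermediaries M with M overlapped-by E: V.
Via V — items with X after V: none.
Union: none.

none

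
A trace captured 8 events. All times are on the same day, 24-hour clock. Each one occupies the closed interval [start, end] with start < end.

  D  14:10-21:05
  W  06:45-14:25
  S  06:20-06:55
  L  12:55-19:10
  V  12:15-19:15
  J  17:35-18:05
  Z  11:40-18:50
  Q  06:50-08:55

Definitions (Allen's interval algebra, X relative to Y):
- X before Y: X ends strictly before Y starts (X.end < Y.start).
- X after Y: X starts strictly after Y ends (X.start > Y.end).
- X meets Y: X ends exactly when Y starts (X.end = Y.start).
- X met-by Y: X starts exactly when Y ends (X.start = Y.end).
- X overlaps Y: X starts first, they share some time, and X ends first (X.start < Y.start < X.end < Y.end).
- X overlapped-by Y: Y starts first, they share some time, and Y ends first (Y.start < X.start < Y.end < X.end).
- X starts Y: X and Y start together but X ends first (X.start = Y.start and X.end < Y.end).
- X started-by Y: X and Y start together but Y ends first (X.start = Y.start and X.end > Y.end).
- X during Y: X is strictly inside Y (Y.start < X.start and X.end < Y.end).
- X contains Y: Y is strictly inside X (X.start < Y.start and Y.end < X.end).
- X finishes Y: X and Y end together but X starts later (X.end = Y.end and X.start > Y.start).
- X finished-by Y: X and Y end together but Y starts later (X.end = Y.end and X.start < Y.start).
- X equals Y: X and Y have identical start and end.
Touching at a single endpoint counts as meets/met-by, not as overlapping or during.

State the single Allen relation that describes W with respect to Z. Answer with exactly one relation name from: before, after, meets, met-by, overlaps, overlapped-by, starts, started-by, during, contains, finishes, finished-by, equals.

W = [06:45, 14:25]; Z = [11:40, 18:50].
Compare endpoints: W.start < Z.start, W.start < Z.end, W.end > Z.start, W.end < Z.end.
That pattern is 'overlaps'.

overlaps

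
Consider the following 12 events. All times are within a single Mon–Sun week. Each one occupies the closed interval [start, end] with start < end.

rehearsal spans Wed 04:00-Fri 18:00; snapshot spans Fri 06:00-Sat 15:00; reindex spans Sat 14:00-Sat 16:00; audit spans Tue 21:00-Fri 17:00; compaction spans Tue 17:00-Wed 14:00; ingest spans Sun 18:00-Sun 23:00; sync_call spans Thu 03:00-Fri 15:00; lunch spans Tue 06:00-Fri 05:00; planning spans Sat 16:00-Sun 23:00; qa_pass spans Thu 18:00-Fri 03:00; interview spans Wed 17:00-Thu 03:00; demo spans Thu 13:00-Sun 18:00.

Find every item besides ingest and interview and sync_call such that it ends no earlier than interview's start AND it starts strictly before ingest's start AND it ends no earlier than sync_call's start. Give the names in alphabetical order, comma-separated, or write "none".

audit, demo, lunch, planning, qa_pass, rehearsal, reindex, snapshot

Conditions: its end is no earlier than interview's start (X.end >= Wed 17:00) AND its start is strictly before ingest's start (X.start < Sun 18:00) AND its end is no earlier than sync_call's start (X.end >= Thu 03:00).
audit: end Fri 17:00 >= Wed 17:00? ✓; start Tue 21:00 < Sun 18:00? ✓; end Fri 17:00 >= Thu 03:00? ✓ → yes.
compaction: end Wed 14:00 >= Wed 17:00? ✗; start Tue 17:00 < Sun 18:00? ✓; end Wed 14:00 >= Thu 03:00? ✗ → no.
demo: end Sun 18:00 >= Wed 17:00? ✓; start Thu 13:00 < Sun 18:00? ✓; end Sun 18:00 >= Thu 03:00? ✓ → yes.
lunch: end Fri 05:00 >= Wed 17:00? ✓; start Tue 06:00 < Sun 18:00? ✓; end Fri 05:00 >= Thu 03:00? ✓ → yes.
planning: end Sun 23:00 >= Wed 17:00? ✓; start Sat 16:00 < Sun 18:00? ✓; end Sun 23:00 >= Thu 03:00? ✓ → yes.
qa_pass: end Fri 03:00 >= Wed 17:00? ✓; start Thu 18:00 < Sun 18:00? ✓; end Fri 03:00 >= Thu 03:00? ✓ → yes.
rehearsal: end Fri 18:00 >= Wed 17:00? ✓; start Wed 04:00 < Sun 18:00? ✓; end Fri 18:00 >= Thu 03:00? ✓ → yes.
reindex: end Sat 16:00 >= Wed 17:00? ✓; start Sat 14:00 < Sun 18:00? ✓; end Sat 16:00 >= Thu 03:00? ✓ → yes.
snapshot: end Sat 15:00 >= Wed 17:00? ✓; start Fri 06:00 < Sun 18:00? ✓; end Sat 15:00 >= Thu 03:00? ✓ → yes.
Result: audit, demo, lunch, planning, qa_pass, rehearsal, reindex, snapshot.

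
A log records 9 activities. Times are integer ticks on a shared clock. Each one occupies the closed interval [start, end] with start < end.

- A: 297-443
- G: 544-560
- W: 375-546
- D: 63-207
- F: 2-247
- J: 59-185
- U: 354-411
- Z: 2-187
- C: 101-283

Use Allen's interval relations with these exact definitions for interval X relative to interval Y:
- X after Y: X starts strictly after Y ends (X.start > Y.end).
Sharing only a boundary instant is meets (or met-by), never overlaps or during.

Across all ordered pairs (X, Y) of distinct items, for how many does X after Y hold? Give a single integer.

22

Checking all 72 ordered pairs for relation 'after'; matching pairs in alphabetical order:
(A, C): A after C ✓
(A, D): A after D ✓
(A, F): A after F ✓
(A, J): A after J ✓
(A, Z): A after Z ✓
(G, A): G after A ✓
(G, C): G after C ✓
(G, D): G after D ✓
(G, F): G after F ✓
(G, J): G after J ✓
(G, U): G after U ✓
(G, Z): G after Z ✓
(U, C): U after C ✓
(U, D): U after D ✓
(U, F): U after F ✓
(U, J): U after J ✓
(U, Z): U after Z ✓
(W, C): W after C ✓
(W, D): W after D ✓
(W, F): W after F ✓
(W, J): W after J ✓
(W, Z): W after Z ✓
Count: 22.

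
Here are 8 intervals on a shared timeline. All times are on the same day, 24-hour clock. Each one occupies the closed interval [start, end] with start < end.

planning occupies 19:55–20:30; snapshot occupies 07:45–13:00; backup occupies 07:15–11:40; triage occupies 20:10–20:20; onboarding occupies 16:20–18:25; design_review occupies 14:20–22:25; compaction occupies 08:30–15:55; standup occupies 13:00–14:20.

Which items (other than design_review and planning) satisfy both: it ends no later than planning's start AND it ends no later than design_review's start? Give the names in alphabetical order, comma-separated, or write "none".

backup, snapshot, standup

Conditions: its end is no later than planning's start (X.end <= 19:55) AND its end is no later than design_review's start (X.end <= 14:20).
backup: end 11:40 <= 19:55? ✓; end 11:40 <= 14:20? ✓ → yes.
compaction: end 15:55 <= 19:55? ✓; end 15:55 <= 14:20? ✗ → no.
onboarding: end 18:25 <= 19:55? ✓; end 18:25 <= 14:20? ✗ → no.
snapshot: end 13:00 <= 19:55? ✓; end 13:00 <= 14:20? ✓ → yes.
standup: end 14:20 <= 19:55? ✓; end 14:20 <= 14:20? ✓ → yes.
triage: end 20:20 <= 19:55? ✗; end 20:20 <= 14:20? ✗ → no.
Result: backup, snapshot, standup.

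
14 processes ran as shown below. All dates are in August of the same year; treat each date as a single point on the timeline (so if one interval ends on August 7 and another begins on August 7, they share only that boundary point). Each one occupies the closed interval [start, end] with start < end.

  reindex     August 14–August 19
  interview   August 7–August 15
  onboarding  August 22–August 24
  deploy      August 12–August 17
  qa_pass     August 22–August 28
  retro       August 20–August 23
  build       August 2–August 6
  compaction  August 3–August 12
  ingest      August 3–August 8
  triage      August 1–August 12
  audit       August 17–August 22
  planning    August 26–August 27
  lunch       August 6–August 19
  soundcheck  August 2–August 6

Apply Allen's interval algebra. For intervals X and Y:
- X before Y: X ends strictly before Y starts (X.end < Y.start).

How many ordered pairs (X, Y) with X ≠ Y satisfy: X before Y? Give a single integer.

Checking all 182 ordered pairs for relation 'before'; matching pairs in alphabetical order:
(audit, planning): audit before planning ✓
(build, audit): build before audit ✓
(build, deploy): build before deploy ✓
(build, interview): build before interview ✓
(build, onboarding): build before onboarding ✓
(build, planning): build before planning ✓
(build, qa_pass): build before qa_pass ✓
(build, reindex): build before reindex ✓
(build, retro): build before retro ✓
(compaction, audit): compaction before audit ✓
(compaction, onboarding): compaction before onboarding ✓
(compaction, planning): compaction before planning ✓
(compaction, qa_pass): compaction before qa_pass ✓
(compaction, reindex): compaction before reindex ✓
(compaction, retro): compaction before retro ✓
(deploy, onboarding): deploy before onboarding ✓
(deploy, planning): deploy before planning ✓
(deploy, qa_pass): deploy before qa_pass ✓
(deploy, retro): deploy before retro ✓
(ingest, audit): ingest before audit ✓
(ingest, deploy): ingest before deploy ✓
(ingest, onboarding): ingest before onboarding ✓
(ingest, planning): ingest before planning ✓
(ingest, qa_pass): ingest before qa_pass ✓
... plus 31 further pairs not listed.
Count: 55.

55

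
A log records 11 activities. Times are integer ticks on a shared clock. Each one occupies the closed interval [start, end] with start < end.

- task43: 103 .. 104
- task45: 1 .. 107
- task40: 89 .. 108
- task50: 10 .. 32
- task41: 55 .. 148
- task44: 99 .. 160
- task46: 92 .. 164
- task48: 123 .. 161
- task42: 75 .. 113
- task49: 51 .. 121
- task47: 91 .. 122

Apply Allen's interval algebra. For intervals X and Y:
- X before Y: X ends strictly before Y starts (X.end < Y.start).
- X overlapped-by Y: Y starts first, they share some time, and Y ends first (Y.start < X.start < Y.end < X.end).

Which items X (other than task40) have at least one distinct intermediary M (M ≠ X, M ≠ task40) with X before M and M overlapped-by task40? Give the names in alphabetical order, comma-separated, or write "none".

Target task40 = [89, 108].
Intermediaries M with M overlapped-by task40: task44, task46, task47.
Via task44 — items with X before task44: task50.
Via task46 — items with X before task46: task50.
Via task47 — items with X before task47: task50.
Union: task50.

task50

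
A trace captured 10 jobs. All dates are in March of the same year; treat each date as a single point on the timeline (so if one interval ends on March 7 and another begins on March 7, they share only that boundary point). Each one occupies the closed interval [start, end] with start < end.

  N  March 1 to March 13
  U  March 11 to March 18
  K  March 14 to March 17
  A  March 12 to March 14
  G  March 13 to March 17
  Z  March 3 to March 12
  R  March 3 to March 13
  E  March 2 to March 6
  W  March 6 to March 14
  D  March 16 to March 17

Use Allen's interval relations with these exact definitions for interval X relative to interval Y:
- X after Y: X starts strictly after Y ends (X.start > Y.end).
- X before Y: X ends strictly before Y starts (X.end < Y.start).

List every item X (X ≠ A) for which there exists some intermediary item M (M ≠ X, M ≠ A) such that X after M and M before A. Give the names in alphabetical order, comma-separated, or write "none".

D, G, K, U

Target A = [March 12, March 14].
Intermediaries M with M before A: E.
Via E — items with X after E: D, G, K, U.
Union: D, G, K, U.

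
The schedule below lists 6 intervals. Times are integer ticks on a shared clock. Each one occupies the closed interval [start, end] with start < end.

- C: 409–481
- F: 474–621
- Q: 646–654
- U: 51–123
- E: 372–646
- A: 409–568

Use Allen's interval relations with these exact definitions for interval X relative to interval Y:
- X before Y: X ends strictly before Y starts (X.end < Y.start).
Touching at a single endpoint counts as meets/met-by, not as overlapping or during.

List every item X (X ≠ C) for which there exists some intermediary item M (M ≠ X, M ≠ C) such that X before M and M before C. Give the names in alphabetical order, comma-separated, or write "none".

none

Target C = [409, 481].
Intermediaries M with M before C: U.
Via U — items with X before U: none.
Union: none.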